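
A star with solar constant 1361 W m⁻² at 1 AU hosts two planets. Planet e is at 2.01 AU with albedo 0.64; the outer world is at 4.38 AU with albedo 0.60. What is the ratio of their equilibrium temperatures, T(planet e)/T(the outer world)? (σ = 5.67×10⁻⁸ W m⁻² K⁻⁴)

T_eq = [S₀(1−A)/(4σd²)]^(1/4), so T ∝ (1−A)^(1/4) / √d.
T₁ = [1361×0.36/(4×5.67×10⁻⁸×2.01²)]^(1/4) = 152.07 K.
T₂ = [1361×0.40/(4×5.67×10⁻⁸×4.38²)]^(1/4) = 105.76 K.

T₁/T₂ ≈ 1.438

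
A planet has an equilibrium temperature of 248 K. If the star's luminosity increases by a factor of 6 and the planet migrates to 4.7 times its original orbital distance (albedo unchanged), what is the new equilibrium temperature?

T_eq ≈ 179 K

T_eq ∝ L^(1/4) · d^(−1/2).
T′ = 248 × 6^(1/4) / 4.7^(1/2) = 179 K.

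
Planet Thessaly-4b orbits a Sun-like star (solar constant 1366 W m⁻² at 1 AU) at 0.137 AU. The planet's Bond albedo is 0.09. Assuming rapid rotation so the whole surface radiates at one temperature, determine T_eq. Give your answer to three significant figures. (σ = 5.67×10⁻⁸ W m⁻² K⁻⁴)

T_eq ≈ 735 K

Flux at 0.137 AU: S = 1366/0.137² = 7.28×10⁴ W m⁻².
Energy balance: absorbed = emitted ⇒ πR²·S(1−A) = 4πR²·σT_eq⁴, so T_eq⁴ = S(1−A)/(4σ).
T_eq = [7.28×10⁴ × 0.91 / (4 × 5.67×10⁻⁸)]^(1/4) = (2.92×10¹¹)^(1/4) = 735 K.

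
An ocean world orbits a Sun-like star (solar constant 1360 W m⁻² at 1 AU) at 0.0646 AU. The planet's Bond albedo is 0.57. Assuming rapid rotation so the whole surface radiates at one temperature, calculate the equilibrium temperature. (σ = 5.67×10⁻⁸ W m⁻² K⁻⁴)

Flux at 0.0646 AU: S = 1360/0.0646² = 3.26×10⁵ W m⁻².
Energy balance: absorbed = emitted ⇒ πR²·S(1−A) = 4πR²·σT_eq⁴, so T_eq⁴ = S(1−A)/(4σ).
T_eq = [3.26×10⁵ × 0.43 / (4 × 5.67×10⁻⁸)]^(1/4) = (6.18×10¹¹)^(1/4) = 887 K.

T_eq ≈ 887 K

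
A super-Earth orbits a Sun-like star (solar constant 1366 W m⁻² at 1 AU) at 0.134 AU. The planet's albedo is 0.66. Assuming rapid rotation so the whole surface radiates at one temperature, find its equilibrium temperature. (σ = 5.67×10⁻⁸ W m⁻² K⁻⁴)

T_eq ≈ 581 K

Flux at 0.134 AU: S = 1366/0.134² = 7.61×10⁴ W m⁻².
Energy balance: absorbed = emitted ⇒ πR²·S(1−A) = 4πR²·σT_eq⁴, so T_eq⁴ = S(1−A)/(4σ).
T_eq = [7.61×10⁴ × 0.34 / (4 × 5.67×10⁻⁸)]^(1/4) = (1.14×10¹¹)^(1/4) = 581 K.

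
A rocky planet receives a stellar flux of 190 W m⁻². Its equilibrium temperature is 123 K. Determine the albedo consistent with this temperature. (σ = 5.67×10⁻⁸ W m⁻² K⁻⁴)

From T_eq⁴ = S(1−A)/(4σ): 1−A = 4σT_eq⁴/S.
1−A = 4 × 5.67×10⁻⁸ × (123)⁴ / 190 = 0.273.

A ≈ 0.73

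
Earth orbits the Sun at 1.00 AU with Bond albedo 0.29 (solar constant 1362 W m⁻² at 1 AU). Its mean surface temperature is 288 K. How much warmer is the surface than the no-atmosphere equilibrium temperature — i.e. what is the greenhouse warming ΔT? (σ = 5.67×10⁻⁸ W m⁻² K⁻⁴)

ΔT ≈ 32.5 K

S = 1362/1.00² = 1362 W m⁻².
T_eq = [S(1−A)/(4σ)]^(1/4) = [1362×0.71/(4×5.67×10⁻⁸)]^(1/4) = 255.5 K.
ΔT = T_surf − T_eq = 288 − 255.5.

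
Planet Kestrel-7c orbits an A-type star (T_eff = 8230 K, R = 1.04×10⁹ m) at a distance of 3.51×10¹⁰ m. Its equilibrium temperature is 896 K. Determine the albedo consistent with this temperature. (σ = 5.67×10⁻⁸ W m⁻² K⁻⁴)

A ≈ 0.36

L = 4πR_⋆²σT_⋆⁴ = 4π(1.04×10⁹)² × 5.67×10⁻⁸ × (8230)⁴ = 3.54×10²⁷ W.
S = L/(4πd²) = 2.28×10⁵ W m⁻².
From T_eq⁴ = S(1−A)/(4σ): 1−A = 4σT_eq⁴/S.
1−A = 4 × 5.67×10⁻⁸ × (896)⁴ / 2.28×10⁵ = 0.640.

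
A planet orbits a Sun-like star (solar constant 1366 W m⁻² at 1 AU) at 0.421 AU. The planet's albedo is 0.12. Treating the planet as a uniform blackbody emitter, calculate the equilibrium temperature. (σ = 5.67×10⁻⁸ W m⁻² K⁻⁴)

Flux at 0.421 AU: S = 1366/0.421² = 7710 W m⁻².
Energy balance: absorbed = emitted ⇒ πR²·S(1−A) = 4πR²·σT_eq⁴, so T_eq⁴ = S(1−A)/(4σ).
T_eq = [7710 × 0.88 / (4 × 5.67×10⁻⁸)]^(1/4) = (2.99×10¹⁰)^(1/4) = 416 K.

T_eq ≈ 416 K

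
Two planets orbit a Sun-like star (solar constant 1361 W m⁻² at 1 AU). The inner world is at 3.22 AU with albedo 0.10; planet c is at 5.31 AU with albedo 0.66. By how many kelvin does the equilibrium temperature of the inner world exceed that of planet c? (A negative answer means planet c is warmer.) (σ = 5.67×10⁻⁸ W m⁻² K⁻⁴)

ΔT ≈ 58.8 K

T_eq = [S₀(1−A)/(4σd²)]^(1/4), so T ∝ (1−A)^(1/4) / √d.
T₁ = [1361×0.90/(4×5.67×10⁻⁸×3.22²)]^(1/4) = 151.07 K.
T₂ = [1361×0.34/(4×5.67×10⁻⁸×5.31²)]^(1/4) = 92.23 K.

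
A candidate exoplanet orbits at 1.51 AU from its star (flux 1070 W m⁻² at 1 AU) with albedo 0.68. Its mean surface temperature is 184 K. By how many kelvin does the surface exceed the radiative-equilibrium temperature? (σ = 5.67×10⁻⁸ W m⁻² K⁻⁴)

S = 1070/1.51² = 469.3 W m⁻².
T_eq = [S(1−A)/(4σ)]^(1/4) = [469.3×0.32/(4×5.67×10⁻⁸)]^(1/4) = 160.4 K.
ΔT = T_surf − T_eq = 184 − 160.4.

ΔT ≈ 23.6 K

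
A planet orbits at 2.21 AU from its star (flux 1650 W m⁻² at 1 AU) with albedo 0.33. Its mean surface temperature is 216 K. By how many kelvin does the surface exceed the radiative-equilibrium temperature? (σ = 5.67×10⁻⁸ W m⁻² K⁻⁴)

S = 1650/2.21² = 337.8 W m⁻².
T_eq = [S(1−A)/(4σ)]^(1/4) = [337.8×0.67/(4×5.67×10⁻⁸)]^(1/4) = 177.7 K.
ΔT = T_surf − T_eq = 216 − 177.7.

ΔT ≈ 38.3 K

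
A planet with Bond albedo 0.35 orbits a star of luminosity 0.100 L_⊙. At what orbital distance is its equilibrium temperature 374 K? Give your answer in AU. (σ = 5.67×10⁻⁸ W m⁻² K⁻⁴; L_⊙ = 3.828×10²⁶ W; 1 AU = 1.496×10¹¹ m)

d ≈ 0.141 AU

L = 0.100 × 3.828×10²⁶ = 3.83×10²⁵ W.
From T_eq⁴ = L(1−A)/(16πσd²): d = √[L(1−A)/(16πσT_eq⁴)].
d = √[3.83×10²⁵ × 0.65 / (16π × 5.67×10⁻⁸ × (374)⁴)] = 2.11×10¹⁰ m = 0.141 AU.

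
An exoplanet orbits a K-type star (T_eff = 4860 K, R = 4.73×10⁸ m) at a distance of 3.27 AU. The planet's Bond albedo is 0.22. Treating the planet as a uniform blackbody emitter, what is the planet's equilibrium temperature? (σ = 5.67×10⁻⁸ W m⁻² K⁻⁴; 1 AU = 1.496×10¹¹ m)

T_eq ≈ 100 K

d = 3.27 AU = 4.89×10¹¹ m.
L = 4πR_⋆²σT_⋆⁴ = 4π(4.73×10⁸)² × 5.67×10⁻⁸ × (4860)⁴ = 8.89×10²⁵ W.
S = L/(4πd²) = 29.6 W m⁻².
Energy balance: absorbed = emitted ⇒ πR²·S(1−A) = 4πR²·σT_eq⁴, so T_eq⁴ = S(1−A)/(4σ).
T_eq = [29.6 × 0.78 / (4 × 5.67×10⁻⁸)]^(1/4) = (1.02×10⁸)^(1/4) = 100 K.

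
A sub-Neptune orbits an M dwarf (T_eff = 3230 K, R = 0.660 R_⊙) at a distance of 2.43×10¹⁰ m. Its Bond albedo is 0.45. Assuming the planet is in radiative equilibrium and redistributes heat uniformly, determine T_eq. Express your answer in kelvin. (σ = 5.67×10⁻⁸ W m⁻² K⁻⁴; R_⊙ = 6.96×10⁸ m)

R_⋆ = 0.660 × 6.96×10⁸ = 4.59×10⁸ m.
L = 4πR_⋆²σT_⋆⁴ = 4π(4.59×10⁸)² × 5.67×10⁻⁸ × (3230)⁴ = 1.64×10²⁵ W.
S = L/(4πd²) = 2210 W m⁻².
Energy balance: absorbed = emitted ⇒ πR²·S(1−A) = 4πR²·σT_eq⁴, so T_eq⁴ = S(1−A)/(4σ).
T_eq = [2210 × 0.55 / (4 × 5.67×10⁻⁸)]^(1/4) = (5.35×10⁹)^(1/4) = 270 K.

T_eq ≈ 270 K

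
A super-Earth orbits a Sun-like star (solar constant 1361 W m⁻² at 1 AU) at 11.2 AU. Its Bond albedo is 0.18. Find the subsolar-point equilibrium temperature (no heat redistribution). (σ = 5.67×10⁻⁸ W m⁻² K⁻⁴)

Flux at 11.2 AU: S = 1361/11.2² = 10.8 W m⁻².
At the subsolar point the surface absorbs S(1−A) and emits σT⁴ per unit area — no factor of 4, since only the local patch is in balance.
T = [10.8 × 0.82 / 5.67×10⁻⁸]^(1/4) = (1.57×10⁸)^(1/4) = 112 K.

T_ss ≈ 112 K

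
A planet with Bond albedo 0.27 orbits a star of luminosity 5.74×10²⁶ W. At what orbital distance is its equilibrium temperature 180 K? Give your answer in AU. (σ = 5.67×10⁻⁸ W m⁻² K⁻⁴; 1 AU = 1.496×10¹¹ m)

d ≈ 2.50 AU

From T_eq⁴ = L(1−A)/(16πσd²): d = √[L(1−A)/(16πσT_eq⁴)].
d = √[5.74×10²⁶ × 0.73 / (16π × 5.67×10⁻⁸ × (180)⁴)] = 3.74×10¹¹ m = 2.50 AU.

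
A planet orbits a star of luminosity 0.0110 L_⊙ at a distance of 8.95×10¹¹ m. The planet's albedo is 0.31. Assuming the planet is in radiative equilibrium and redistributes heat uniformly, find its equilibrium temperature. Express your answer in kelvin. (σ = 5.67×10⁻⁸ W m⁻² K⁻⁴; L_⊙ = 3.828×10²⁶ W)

L = 0.0110 × 3.828×10²⁶ = 4.21×10²⁴ W.
Flux: S = L/(4πd²) = 4.21×10²⁴/(4π×(8.95×10¹¹)²) = 0.418 W m⁻².
Energy balance: absorbed = emitted ⇒ πR²·S(1−A) = 4πR²·σT_eq⁴, so T_eq⁴ = S(1−A)/(4σ).
T_eq = [0.418 × 0.69 / (4 × 5.67×10⁻⁸)]^(1/4) = (1.27×10⁶)^(1/4) = 33.6 K.

T_eq ≈ 33.6 K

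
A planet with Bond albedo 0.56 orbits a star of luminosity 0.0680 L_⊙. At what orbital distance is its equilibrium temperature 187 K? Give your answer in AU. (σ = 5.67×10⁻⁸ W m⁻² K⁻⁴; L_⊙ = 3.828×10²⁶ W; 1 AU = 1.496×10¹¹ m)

d ≈ 0.383 AU

L = 0.0680 × 3.828×10²⁶ = 2.60×10²⁵ W.
From T_eq⁴ = L(1−A)/(16πσd²): d = √[L(1−A)/(16πσT_eq⁴)].
d = √[2.60×10²⁵ × 0.44 / (16π × 5.67×10⁻⁸ × (187)⁴)] = 5.73×10¹⁰ m = 0.383 AU.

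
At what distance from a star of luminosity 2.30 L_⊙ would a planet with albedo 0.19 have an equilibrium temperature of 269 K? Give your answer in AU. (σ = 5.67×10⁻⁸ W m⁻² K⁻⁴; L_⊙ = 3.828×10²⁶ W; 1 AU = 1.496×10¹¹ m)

L = 2.30 × 3.828×10²⁶ = 8.80×10²⁶ W.
From T_eq⁴ = L(1−A)/(16πσd²): d = √[L(1−A)/(16πσT_eq⁴)].
d = √[8.80×10²⁶ × 0.81 / (16π × 5.67×10⁻⁸ × (269)⁴)] = 2.19×10¹¹ m = 1.46 AU.

d ≈ 1.46 AU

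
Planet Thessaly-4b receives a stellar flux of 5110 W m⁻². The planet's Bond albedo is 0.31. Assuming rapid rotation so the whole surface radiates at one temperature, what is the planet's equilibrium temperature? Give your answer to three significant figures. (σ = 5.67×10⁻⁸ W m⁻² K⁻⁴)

T_eq ≈ 353 K

Energy balance: absorbed = emitted ⇒ πR²·S(1−A) = 4πR²·σT_eq⁴, so T_eq⁴ = S(1−A)/(4σ).
T_eq = [5110 × 0.69 / (4 × 5.67×10⁻⁸)]^(1/4) = (1.55×10¹⁰)^(1/4) = 353 K.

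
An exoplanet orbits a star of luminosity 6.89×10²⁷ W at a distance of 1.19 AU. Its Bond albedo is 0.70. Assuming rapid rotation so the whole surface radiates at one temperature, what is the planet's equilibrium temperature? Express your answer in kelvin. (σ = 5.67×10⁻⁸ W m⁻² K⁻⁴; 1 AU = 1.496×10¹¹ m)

d = 1.19 AU = 1.78×10¹¹ m.
Flux: S = L/(4πd²) = 6.89×10²⁷/(4π×(1.78×10¹¹)²) = 1.73×10⁴ W m⁻².
Energy balance: absorbed = emitted ⇒ πR²·S(1−A) = 4πR²·σT_eq⁴, so T_eq⁴ = S(1−A)/(4σ).
T_eq = [1.73×10⁴ × 0.30 / (4 × 5.67×10⁻⁸)]^(1/4) = (2.29×10¹⁰)^(1/4) = 389 K.

T_eq ≈ 389 K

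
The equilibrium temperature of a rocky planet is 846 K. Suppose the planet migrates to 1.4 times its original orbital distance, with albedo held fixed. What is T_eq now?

T_eq ∝ L^(1/4) · d^(−1/2).
T′ = 846 / 1.4^(1/2) = 715 K.

T_eq ≈ 715 K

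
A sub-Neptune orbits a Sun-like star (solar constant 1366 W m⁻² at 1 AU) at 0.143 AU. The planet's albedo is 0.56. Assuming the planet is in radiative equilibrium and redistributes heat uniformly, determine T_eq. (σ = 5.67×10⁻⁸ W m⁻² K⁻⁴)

T_eq ≈ 600 K

Flux at 0.143 AU: S = 1366/0.143² = 6.68×10⁴ W m⁻².
Energy balance: absorbed = emitted ⇒ πR²·S(1−A) = 4πR²·σT_eq⁴, so T_eq⁴ = S(1−A)/(4σ).
T_eq = [6.68×10⁴ × 0.44 / (4 × 5.67×10⁻⁸)]^(1/4) = (1.30×10¹¹)^(1/4) = 600 K.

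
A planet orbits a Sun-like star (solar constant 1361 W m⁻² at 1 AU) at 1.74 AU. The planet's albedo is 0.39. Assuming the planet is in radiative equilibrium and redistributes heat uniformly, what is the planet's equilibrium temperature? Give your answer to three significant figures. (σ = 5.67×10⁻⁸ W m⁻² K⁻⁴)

T_eq ≈ 186 K

Flux at 1.74 AU: S = 1361/1.74² = 450 W m⁻².
Energy balance: absorbed = emitted ⇒ πR²·S(1−A) = 4πR²·σT_eq⁴, so T_eq⁴ = S(1−A)/(4σ).
T_eq = [450 × 0.61 / (4 × 5.67×10⁻⁸)]^(1/4) = (1.21×10⁹)^(1/4) = 186 K.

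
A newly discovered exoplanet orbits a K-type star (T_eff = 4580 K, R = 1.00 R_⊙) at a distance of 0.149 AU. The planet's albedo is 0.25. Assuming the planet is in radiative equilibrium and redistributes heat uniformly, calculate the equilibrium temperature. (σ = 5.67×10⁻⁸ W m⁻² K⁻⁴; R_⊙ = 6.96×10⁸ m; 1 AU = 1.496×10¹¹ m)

R_⋆ = 1.00 × 6.96×10⁸ = 6.96×10⁸ m.
d = 0.149 AU = 2.23×10¹⁰ m.
L = 4πR_⋆²σT_⋆⁴ = 4π(6.96×10⁸)² × 5.67×10⁻⁸ × (4580)⁴ = 1.52×10²⁶ W.
S = L/(4πd²) = 2.43×10⁴ W m⁻².
Energy balance: absorbed = emitted ⇒ πR²·S(1−A) = 4πR²·σT_eq⁴, so T_eq⁴ = S(1−A)/(4σ).
T_eq = [2.43×10⁴ × 0.75 / (4 × 5.67×10⁻⁸)]^(1/4) = (8.04×10¹⁰)^(1/4) = 533 K.

T_eq ≈ 533 K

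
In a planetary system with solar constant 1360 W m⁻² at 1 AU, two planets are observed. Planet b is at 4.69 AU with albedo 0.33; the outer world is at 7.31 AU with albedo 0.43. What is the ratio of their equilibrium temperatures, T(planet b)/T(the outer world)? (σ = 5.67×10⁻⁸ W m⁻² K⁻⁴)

T₁/T₂ ≈ 1.300

T_eq = [S₀(1−A)/(4σd²)]^(1/4), so T ∝ (1−A)^(1/4) / √d.
T₁ = [1360×0.67/(4×5.67×10⁻⁸×4.69²)]^(1/4) = 116.25 K.
T₂ = [1360×0.57/(4×5.67×10⁻⁸×7.31²)]^(1/4) = 89.43 K.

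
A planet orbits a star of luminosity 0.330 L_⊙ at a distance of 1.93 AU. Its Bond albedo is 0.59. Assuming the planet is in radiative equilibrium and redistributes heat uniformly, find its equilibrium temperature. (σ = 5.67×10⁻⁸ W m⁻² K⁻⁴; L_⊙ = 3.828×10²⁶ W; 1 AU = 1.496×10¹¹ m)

T_eq ≈ 122 K

d = 1.93 AU = 2.89×10¹¹ m.
L = 0.330 × 3.828×10²⁶ = 1.26×10²⁶ W.
Flux: S = L/(4πd²) = 1.26×10²⁶/(4π×(2.89×10¹¹)²) = 121 W m⁻².
Energy balance: absorbed = emitted ⇒ πR²·S(1−A) = 4πR²·σT_eq⁴, so T_eq⁴ = S(1−A)/(4σ).
T_eq = [121 × 0.41 / (4 × 5.67×10⁻⁸)]^(1/4) = (2.18×10⁸)^(1/4) = 122 K.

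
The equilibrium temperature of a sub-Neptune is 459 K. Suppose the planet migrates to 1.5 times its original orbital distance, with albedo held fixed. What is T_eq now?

T_eq ∝ L^(1/4) · d^(−1/2).
T′ = 459 / 1.5^(1/2) = 375 K.

T_eq ≈ 375 K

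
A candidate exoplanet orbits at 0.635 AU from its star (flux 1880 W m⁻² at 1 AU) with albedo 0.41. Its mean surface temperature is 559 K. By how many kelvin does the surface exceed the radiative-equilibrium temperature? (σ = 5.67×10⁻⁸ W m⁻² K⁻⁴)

S = 1880/0.635² = 4662 W m⁻².
T_eq = [S(1−A)/(4σ)]^(1/4) = [4662×0.59/(4×5.67×10⁻⁸)]^(1/4) = 331.9 K.
ΔT = T_surf − T_eq = 559 − 331.9.

ΔT ≈ 227.1 K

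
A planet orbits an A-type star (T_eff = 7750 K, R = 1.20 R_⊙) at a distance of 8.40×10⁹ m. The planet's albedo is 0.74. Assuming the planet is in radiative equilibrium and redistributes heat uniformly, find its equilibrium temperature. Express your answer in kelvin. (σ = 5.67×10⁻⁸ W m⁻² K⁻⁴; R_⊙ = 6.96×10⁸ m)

R_⋆ = 1.20 × 6.96×10⁸ = 8.35×10⁸ m.
L = 4πR_⋆²σT_⋆⁴ = 4π(8.35×10⁸)² × 5.67×10⁻⁸ × (7750)⁴ = 1.79×10²⁷ W.
S = L/(4πd²) = 2.02×10⁶ W m⁻².
Energy balance: absorbed = emitted ⇒ πR²·S(1−A) = 4πR²·σT_eq⁴, so T_eq⁴ = S(1−A)/(4σ).
T_eq = [2.02×10⁶ × 0.26 / (4 × 5.67×10⁻⁸)]^(1/4) = (2.32×10¹²)^(1/4) = 1230 K.

T_eq ≈ 1230 K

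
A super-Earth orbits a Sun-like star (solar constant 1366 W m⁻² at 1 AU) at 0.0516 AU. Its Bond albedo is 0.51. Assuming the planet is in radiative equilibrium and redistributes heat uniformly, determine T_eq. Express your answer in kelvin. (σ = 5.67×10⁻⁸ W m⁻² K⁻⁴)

T_eq ≈ 1030 K

Flux at 0.0516 AU: S = 1366/0.0516² = 5.13×10⁵ W m⁻².
Energy balance: absorbed = emitted ⇒ πR²·S(1−A) = 4πR²·σT_eq⁴, so T_eq⁴ = S(1−A)/(4σ).
T_eq = [5.13×10⁵ × 0.49 / (4 × 5.67×10⁻⁸)]^(1/4) = (1.11×10¹²)^(1/4) = 1030 K.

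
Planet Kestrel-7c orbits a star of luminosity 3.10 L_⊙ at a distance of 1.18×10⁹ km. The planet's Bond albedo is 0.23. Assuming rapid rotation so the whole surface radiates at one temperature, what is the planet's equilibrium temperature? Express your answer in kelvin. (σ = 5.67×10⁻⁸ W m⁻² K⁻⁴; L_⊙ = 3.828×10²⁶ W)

d = 1.18×10⁹ km = 1.18×10¹² m.
L = 3.10 × 3.828×10²⁶ = 1.19×10²⁷ W.
Flux: S = L/(4πd²) = 1.19×10²⁷/(4π×(1.18×10¹²)²) = 67.8 W m⁻².
Energy balance: absorbed = emitted ⇒ πR²·S(1−A) = 4πR²·σT_eq⁴, so T_eq⁴ = S(1−A)/(4σ).
T_eq = [67.8 × 0.77 / (4 × 5.67×10⁻⁸)]^(1/4) = (2.30×10⁸)^(1/4) = 123 K.

T_eq ≈ 123 K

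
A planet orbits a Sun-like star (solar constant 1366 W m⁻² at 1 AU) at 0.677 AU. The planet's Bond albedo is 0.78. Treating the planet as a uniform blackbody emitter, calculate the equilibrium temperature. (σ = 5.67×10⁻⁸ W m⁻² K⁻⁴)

T_eq ≈ 232 K

Flux at 0.677 AU: S = 1366/0.677² = 2980 W m⁻².
Energy balance: absorbed = emitted ⇒ πR²·S(1−A) = 4πR²·σT_eq⁴, so T_eq⁴ = S(1−A)/(4σ).
T_eq = [2980 × 0.22 / (4 × 5.67×10⁻⁸)]^(1/4) = (2.89×10⁹)^(1/4) = 232 K.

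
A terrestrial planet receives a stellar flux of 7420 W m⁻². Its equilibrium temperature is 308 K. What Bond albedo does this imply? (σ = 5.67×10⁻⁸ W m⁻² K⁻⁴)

A ≈ 0.72

From T_eq⁴ = S(1−A)/(4σ): 1−A = 4σT_eq⁴/S.
1−A = 4 × 5.67×10⁻⁸ × (308)⁴ / 7420 = 0.275.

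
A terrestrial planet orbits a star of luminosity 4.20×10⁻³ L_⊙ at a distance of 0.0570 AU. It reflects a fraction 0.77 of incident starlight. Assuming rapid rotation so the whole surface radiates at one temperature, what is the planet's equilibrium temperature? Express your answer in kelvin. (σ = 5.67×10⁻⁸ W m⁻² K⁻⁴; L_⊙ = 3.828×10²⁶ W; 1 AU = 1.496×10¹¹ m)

d = 0.0570 AU = 8.53×10⁹ m.
L = 4.20×10⁻³ × 3.828×10²⁶ = 1.61×10²⁴ W.
Flux: S = L/(4πd²) = 1.61×10²⁴/(4π×(8.53×10⁹)²) = 1760 W m⁻².
Energy balance: absorbed = emitted ⇒ πR²·S(1−A) = 4πR²·σT_eq⁴, so T_eq⁴ = S(1−A)/(4σ).
T_eq = [1760 × 0.23 / (4 × 5.67×10⁻⁸)]^(1/4) = (1.78×10⁹)^(1/4) = 206 K.

T_eq ≈ 206 K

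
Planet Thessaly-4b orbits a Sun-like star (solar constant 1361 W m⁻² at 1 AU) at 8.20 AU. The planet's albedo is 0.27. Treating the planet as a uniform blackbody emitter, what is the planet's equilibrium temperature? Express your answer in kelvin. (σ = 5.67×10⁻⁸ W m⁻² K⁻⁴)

Flux at 8.20 AU: S = 1361/8.20² = 20.2 W m⁻².
Energy balance: absorbed = emitted ⇒ πR²·S(1−A) = 4πR²·σT_eq⁴, so T_eq⁴ = S(1−A)/(4σ).
T_eq = [20.2 × 0.73 / (4 × 5.67×10⁻⁸)]^(1/4) = (6.51×10⁷)^(1/4) = 89.8 K.

T_eq ≈ 89.8 K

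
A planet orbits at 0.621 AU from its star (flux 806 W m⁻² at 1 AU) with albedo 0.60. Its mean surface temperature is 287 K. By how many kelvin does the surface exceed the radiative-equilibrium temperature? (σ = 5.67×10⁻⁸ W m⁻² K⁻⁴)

ΔT ≈ 40.6 K

S = 806/0.621² = 2090 W m⁻².
T_eq = [S(1−A)/(4σ)]^(1/4) = [2090×0.40/(4×5.67×10⁻⁸)]^(1/4) = 246.4 K.
ΔT = T_surf − T_eq = 287 − 246.4.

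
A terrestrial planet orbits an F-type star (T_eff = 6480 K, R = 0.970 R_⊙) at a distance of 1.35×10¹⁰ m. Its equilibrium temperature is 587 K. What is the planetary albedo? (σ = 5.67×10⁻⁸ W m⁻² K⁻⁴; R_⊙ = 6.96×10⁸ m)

R_⋆ = 0.970 × 6.96×10⁸ = 6.75×10⁸ m.
L = 4πR_⋆²σT_⋆⁴ = 4π(6.75×10⁸)² × 5.67×10⁻⁸ × (6480)⁴ = 5.73×10²⁶ W.
S = L/(4πd²) = 2.50×10⁵ W m⁻².
From T_eq⁴ = S(1−A)/(4σ): 1−A = 4σT_eq⁴/S.
1−A = 4 × 5.67×10⁻⁸ × (587)⁴ / 2.50×10⁵ = 0.108.

A ≈ 0.89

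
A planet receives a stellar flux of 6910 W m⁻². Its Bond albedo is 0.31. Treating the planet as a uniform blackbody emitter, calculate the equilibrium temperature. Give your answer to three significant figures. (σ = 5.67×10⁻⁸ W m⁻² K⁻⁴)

Energy balance: absorbed = emitted ⇒ πR²·S(1−A) = 4πR²·σT_eq⁴, so T_eq⁴ = S(1−A)/(4σ).
T_eq = [6910 × 0.69 / (4 × 5.67×10⁻⁸)]^(1/4) = (2.10×10¹⁰)^(1/4) = 381 K.

T_eq ≈ 381 K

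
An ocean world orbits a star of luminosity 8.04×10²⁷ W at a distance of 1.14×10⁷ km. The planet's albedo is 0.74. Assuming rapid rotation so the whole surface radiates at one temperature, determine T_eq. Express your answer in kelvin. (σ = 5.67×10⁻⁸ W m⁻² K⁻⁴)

T_eq ≈ 1540 K

d = 1.14×10⁷ km = 1.14×10¹⁰ m.
Flux: S = L/(4πd²) = 8.04×10²⁷/(4π×(1.14×10¹⁰)²) = 4.92×10⁶ W m⁻².
Energy balance: absorbed = emitted ⇒ πR²·S(1−A) = 4πR²·σT_eq⁴, so T_eq⁴ = S(1−A)/(4σ).
T_eq = [4.92×10⁶ × 0.26 / (4 × 5.67×10⁻⁸)]^(1/4) = (5.64×10¹²)^(1/4) = 1540 K.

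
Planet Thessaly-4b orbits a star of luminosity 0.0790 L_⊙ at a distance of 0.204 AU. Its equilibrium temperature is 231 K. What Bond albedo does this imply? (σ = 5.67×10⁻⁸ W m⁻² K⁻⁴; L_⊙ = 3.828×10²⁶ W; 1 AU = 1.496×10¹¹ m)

A ≈ 0.75

d = 0.204 AU = 3.05×10¹⁰ m.
L = 0.0790 × 3.828×10²⁶ = 3.02×10²⁵ W.
Flux: S = L/(4πd²) = 3.02×10²⁵/(4π×(3.05×10¹⁰)²) = 2580 W m⁻².
From T_eq⁴ = S(1−A)/(4σ): 1−A = 4σT_eq⁴/S.
1−A = 4 × 5.67×10⁻⁸ × (231)⁴ / 2580 = 0.250.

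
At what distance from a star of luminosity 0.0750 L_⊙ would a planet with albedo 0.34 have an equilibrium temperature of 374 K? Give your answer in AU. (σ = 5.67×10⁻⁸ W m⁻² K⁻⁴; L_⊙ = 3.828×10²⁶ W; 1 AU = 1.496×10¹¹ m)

L = 0.0750 × 3.828×10²⁶ = 2.87×10²⁵ W.
From T_eq⁴ = L(1−A)/(16πσd²): d = √[L(1−A)/(16πσT_eq⁴)].
d = √[2.87×10²⁵ × 0.66 / (16π × 5.67×10⁻⁸ × (374)⁴)] = 1.84×10¹⁰ m = 0.123 AU.

d ≈ 0.123 AU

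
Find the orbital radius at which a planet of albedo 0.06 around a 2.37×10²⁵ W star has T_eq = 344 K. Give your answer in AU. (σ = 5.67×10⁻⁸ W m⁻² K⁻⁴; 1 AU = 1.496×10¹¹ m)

d ≈ 0.158 AU

From T_eq⁴ = L(1−A)/(16πσd²): d = √[L(1−A)/(16πσT_eq⁴)].
d = √[2.37×10²⁵ × 0.94 / (16π × 5.67×10⁻⁸ × (344)⁴)] = 2.36×10¹⁰ m = 0.158 AU.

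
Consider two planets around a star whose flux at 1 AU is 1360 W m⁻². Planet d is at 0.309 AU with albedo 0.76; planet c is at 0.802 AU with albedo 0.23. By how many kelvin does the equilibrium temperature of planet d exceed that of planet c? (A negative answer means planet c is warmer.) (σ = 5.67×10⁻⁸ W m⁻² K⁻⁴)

T_eq = [S₀(1−A)/(4σd²)]^(1/4), so T ∝ (1−A)^(1/4) / √d.
T₁ = [1360×0.24/(4×5.67×10⁻⁸×0.309²)]^(1/4) = 350.39 K.
T₂ = [1360×0.77/(4×5.67×10⁻⁸×0.802²)]^(1/4) = 291.08 K.

ΔT ≈ 59.3 K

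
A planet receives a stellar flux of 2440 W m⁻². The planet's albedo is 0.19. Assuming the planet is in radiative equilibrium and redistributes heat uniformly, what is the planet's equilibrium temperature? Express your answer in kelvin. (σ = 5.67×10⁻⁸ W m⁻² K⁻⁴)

Energy balance: absorbed = emitted ⇒ πR²·S(1−A) = 4πR²·σT_eq⁴, so T_eq⁴ = S(1−A)/(4σ).
T_eq = [2440 × 0.81 / (4 × 5.67×10⁻⁸)]^(1/4) = (8.71×10⁹)^(1/4) = 306 K.

T_eq ≈ 306 K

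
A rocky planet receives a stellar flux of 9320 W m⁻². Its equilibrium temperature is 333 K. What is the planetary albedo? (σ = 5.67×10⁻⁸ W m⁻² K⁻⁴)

A ≈ 0.70

From T_eq⁴ = S(1−A)/(4σ): 1−A = 4σT_eq⁴/S.
1−A = 4 × 5.67×10⁻⁸ × (333)⁴ / 9320 = 0.299.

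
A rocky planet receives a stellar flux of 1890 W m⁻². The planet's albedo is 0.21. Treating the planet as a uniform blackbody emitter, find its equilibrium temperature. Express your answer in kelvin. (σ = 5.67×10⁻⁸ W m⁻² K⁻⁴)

Energy balance: absorbed = emitted ⇒ πR²·S(1−A) = 4πR²·σT_eq⁴, so T_eq⁴ = S(1−A)/(4σ).
T_eq = [1890 × 0.79 / (4 × 5.67×10⁻⁸)]^(1/4) = (6.58×10⁹)^(1/4) = 285 K.

T_eq ≈ 285 K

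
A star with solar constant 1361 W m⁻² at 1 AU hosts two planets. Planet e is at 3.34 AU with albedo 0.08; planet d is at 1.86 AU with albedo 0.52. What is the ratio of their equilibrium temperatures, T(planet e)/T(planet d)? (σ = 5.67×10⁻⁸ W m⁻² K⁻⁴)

T_eq = [S₀(1−A)/(4σd²)]^(1/4), so T ∝ (1−A)^(1/4) / √d.
T₁ = [1361×0.92/(4×5.67×10⁻⁸×3.34²)]^(1/4) = 149.15 K.
T₂ = [1361×0.48/(4×5.67×10⁻⁸×1.86²)]^(1/4) = 169.87 K.

T₁/T₂ ≈ 0.878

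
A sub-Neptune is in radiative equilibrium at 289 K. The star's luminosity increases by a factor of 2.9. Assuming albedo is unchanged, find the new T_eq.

T_eq ∝ L^(1/4) · d^(−1/2).
T′ = 289 × 2.9^(1/4) = 377 K.

T_eq ≈ 377 K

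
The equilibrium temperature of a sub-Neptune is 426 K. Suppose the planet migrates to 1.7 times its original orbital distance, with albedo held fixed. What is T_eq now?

T_eq ∝ L^(1/4) · d^(−1/2).
T′ = 426 / 1.7^(1/2) = 327 K.

T_eq ≈ 327 K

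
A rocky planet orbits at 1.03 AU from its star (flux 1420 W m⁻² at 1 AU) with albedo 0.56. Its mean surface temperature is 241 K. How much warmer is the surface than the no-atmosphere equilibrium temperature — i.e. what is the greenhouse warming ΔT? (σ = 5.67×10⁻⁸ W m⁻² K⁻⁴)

S = 1420/1.03² = 1338 W m⁻².
T_eq = [S(1−A)/(4σ)]^(1/4) = [1338×0.44/(4×5.67×10⁻⁸)]^(1/4) = 225.7 K.
ΔT = T_surf − T_eq = 241 − 225.7.

ΔT ≈ 15.3 K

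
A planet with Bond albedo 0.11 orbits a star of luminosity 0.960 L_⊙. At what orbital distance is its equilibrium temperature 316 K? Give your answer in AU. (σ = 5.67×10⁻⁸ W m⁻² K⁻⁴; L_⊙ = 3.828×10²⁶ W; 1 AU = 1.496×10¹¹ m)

d ≈ 0.717 AU

L = 0.960 × 3.828×10²⁶ = 3.67×10²⁶ W.
From T_eq⁴ = L(1−A)/(16πσd²): d = √[L(1−A)/(16πσT_eq⁴)].
d = √[3.67×10²⁶ × 0.89 / (16π × 5.67×10⁻⁸ × (316)⁴)] = 1.07×10¹¹ m = 0.717 AU.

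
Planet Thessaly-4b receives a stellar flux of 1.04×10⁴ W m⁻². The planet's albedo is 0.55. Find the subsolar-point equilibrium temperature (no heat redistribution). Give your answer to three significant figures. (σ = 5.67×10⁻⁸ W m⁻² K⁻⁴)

At the subsolar point the surface absorbs S(1−A) and emits σT⁴ per unit area — no factor of 4, since only the local patch is in balance.
T = [1.04×10⁴ × 0.45 / 5.67×10⁻⁸]^(1/4) = (8.25×10¹⁰)^(1/4) = 536 K.

T_ss ≈ 536 K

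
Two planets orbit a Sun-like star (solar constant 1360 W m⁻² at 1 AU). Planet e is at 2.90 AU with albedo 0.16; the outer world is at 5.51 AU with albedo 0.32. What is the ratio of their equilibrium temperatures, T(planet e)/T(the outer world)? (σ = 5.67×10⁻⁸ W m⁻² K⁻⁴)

T_eq = [S₀(1−A)/(4σd²)]^(1/4), so T ∝ (1−A)^(1/4) / √d.
T₁ = [1360×0.84/(4×5.67×10⁻⁸×2.90²)]^(1/4) = 156.44 K.
T₂ = [1360×0.68/(4×5.67×10⁻⁸×5.51²)]^(1/4) = 107.65 K.

T₁/T₂ ≈ 1.453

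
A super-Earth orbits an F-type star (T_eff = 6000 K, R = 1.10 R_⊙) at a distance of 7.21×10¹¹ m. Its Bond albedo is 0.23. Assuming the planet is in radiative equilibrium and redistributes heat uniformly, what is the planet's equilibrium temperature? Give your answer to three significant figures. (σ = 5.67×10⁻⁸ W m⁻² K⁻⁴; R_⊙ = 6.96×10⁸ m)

T_eq ≈ 130 K

R_⋆ = 1.10 × 6.96×10⁸ = 7.66×10⁸ m.
L = 4πR_⋆²σT_⋆⁴ = 4π(7.66×10⁸)² × 5.67×10⁻⁸ × (6000)⁴ = 5.41×10²⁶ W.
S = L/(4πd²) = 82.9 W m⁻².
Energy balance: absorbed = emitted ⇒ πR²·S(1−A) = 4πR²·σT_eq⁴, so T_eq⁴ = S(1−A)/(4σ).
T_eq = [82.9 × 0.77 / (4 × 5.67×10⁻⁸)]^(1/4) = (2.81×10⁸)^(1/4) = 130 K.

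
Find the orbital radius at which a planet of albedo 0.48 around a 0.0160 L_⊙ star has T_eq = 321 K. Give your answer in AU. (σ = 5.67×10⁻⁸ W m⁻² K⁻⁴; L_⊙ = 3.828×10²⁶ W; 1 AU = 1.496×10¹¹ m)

d ≈ 0.0686 AU

L = 0.0160 × 3.828×10²⁶ = 6.12×10²⁴ W.
From T_eq⁴ = L(1−A)/(16πσd²): d = √[L(1−A)/(16πσT_eq⁴)].
d = √[6.12×10²⁴ × 0.52 / (16π × 5.67×10⁻⁸ × (321)⁴)] = 1.03×10¹⁰ m = 0.0686 AU.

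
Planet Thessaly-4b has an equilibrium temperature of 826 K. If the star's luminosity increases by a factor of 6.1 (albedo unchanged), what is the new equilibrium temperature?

T_eq ≈ 1300 K

T_eq ∝ L^(1/4) · d^(−1/2).
T′ = 826 × 6.1^(1/4) = 1300 K.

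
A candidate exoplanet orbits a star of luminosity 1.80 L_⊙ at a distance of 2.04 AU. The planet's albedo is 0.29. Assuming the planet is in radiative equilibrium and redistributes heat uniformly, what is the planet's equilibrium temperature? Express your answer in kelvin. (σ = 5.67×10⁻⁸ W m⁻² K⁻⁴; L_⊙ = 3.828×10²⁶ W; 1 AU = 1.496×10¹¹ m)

T_eq ≈ 207 K

d = 2.04 AU = 3.05×10¹¹ m.
L = 1.80 × 3.828×10²⁶ = 6.89×10²⁶ W.
Flux: S = L/(4πd²) = 6.89×10²⁶/(4π×(3.05×10¹¹)²) = 589 W m⁻².
Energy balance: absorbed = emitted ⇒ πR²·S(1−A) = 4πR²·σT_eq⁴, so T_eq⁴ = S(1−A)/(4σ).
T_eq = [589 × 0.71 / (4 × 5.67×10⁻⁸)]^(1/4) = (1.84×10⁹)^(1/4) = 207 K.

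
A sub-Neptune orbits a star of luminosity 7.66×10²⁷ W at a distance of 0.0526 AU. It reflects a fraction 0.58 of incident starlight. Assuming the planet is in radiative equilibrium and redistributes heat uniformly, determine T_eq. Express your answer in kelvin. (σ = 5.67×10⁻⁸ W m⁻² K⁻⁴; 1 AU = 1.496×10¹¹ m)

d = 0.0526 AU = 7.87×10⁹ m.
Flux: S = L/(4πd²) = 7.66×10²⁷/(4π×(7.87×10⁹)²) = 9.84×10⁶ W m⁻².
Energy balance: absorbed = emitted ⇒ πR²·S(1−A) = 4πR²·σT_eq⁴, so T_eq⁴ = S(1−A)/(4σ).
T_eq = [9.84×10⁶ × 0.42 / (4 × 5.67×10⁻⁸)]^(1/4) = (1.82×10¹³)^(1/4) = 2070 K.

T_eq ≈ 2070 K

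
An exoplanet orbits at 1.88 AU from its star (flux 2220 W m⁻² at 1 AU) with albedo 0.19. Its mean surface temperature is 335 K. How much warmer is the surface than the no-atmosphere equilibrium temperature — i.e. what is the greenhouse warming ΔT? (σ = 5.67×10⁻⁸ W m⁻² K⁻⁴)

ΔT ≈ 117.4 K

S = 2220/1.88² = 628.1 W m⁻².
T_eq = [S(1−A)/(4σ)]^(1/4) = [628.1×0.81/(4×5.67×10⁻⁸)]^(1/4) = 217.6 K.
ΔT = T_surf − T_eq = 335 − 217.6.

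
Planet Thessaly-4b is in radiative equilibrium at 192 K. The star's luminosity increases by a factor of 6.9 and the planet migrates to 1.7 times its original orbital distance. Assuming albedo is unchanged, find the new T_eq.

T_eq ∝ L^(1/4) · d^(−1/2).
T′ = 192 × 6.9^(1/4) / 1.7^(1/2) = 239 K.

T_eq ≈ 239 K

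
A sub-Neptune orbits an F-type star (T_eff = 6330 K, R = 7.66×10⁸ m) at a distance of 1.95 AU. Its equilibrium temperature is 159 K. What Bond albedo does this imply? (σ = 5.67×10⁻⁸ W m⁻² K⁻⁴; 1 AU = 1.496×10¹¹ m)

d = 1.95 AU = 2.92×10¹¹ m.
L = 4πR_⋆²σT_⋆⁴ = 4π(7.66×10⁸)² × 5.67×10⁻⁸ × (6330)⁴ = 6.71×10²⁶ W.
S = L/(4πd²) = 628 W m⁻².
From T_eq⁴ = S(1−A)/(4σ): 1−A = 4σT_eq⁴/S.
1−A = 4 × 5.67×10⁻⁸ × (159)⁴ / 628 = 0.231.

A ≈ 0.77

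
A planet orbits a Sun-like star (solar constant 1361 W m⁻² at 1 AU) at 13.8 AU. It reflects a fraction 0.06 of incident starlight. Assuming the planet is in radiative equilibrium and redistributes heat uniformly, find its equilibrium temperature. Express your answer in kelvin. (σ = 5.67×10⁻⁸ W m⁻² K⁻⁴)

T_eq ≈ 73.8 K

Flux at 13.8 AU: S = 1361/13.8² = 7.15 W m⁻².
Energy balance: absorbed = emitted ⇒ πR²·S(1−A) = 4πR²·σT_eq⁴, so T_eq⁴ = S(1−A)/(4σ).
T_eq = [7.15 × 0.94 / (4 × 5.67×10⁻⁸)]^(1/4) = (2.96×10⁷)^(1/4) = 73.8 K.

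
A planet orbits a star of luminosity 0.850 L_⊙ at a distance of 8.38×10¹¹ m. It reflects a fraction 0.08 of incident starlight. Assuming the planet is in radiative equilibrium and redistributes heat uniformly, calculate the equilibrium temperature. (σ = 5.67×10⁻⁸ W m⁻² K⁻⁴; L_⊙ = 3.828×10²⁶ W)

L = 0.850 × 3.828×10²⁶ = 3.25×10²⁶ W.
Flux: S = L/(4πd²) = 3.25×10²⁶/(4π×(8.38×10¹¹)²) = 36.9 W m⁻².
Energy balance: absorbed = emitted ⇒ πR²·S(1−A) = 4πR²·σT_eq⁴, so T_eq⁴ = S(1−A)/(4σ).
T_eq = [36.9 × 0.92 / (4 × 5.67×10⁻⁸)]^(1/4) = (1.50×10⁸)^(1/4) = 111 K.

T_eq ≈ 111 K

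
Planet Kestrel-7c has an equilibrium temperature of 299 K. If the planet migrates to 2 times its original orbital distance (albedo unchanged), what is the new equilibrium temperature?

T_eq ∝ L^(1/4) · d^(−1/2).
T′ = 299 / 2^(1/2) = 211 K.

T_eq ≈ 211 K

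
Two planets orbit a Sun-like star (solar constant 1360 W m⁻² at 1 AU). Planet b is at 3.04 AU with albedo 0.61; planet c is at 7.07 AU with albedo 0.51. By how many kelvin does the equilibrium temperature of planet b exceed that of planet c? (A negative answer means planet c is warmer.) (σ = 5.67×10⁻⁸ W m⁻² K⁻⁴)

T_eq = [S₀(1−A)/(4σd²)]^(1/4), so T ∝ (1−A)^(1/4) / √d.
T₁ = [1360×0.39/(4×5.67×10⁻⁸×3.04²)]^(1/4) = 126.13 K.
T₂ = [1360×0.49/(4×5.67×10⁻⁸×7.07²)]^(1/4) = 87.56 K.

ΔT ≈ 38.6 K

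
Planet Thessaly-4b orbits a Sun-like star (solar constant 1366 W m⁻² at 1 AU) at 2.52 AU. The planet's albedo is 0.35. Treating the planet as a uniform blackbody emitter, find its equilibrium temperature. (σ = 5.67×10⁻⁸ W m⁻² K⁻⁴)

Flux at 2.52 AU: S = 1366/2.52² = 215 W m⁻².
Energy balance: absorbed = emitted ⇒ πR²·S(1−A) = 4πR²·σT_eq⁴, so T_eq⁴ = S(1−A)/(4σ).
T_eq = [215 × 0.65 / (4 × 5.67×10⁻⁸)]^(1/4) = (6.16×10⁸)^(1/4) = 158 K.

T_eq ≈ 158 K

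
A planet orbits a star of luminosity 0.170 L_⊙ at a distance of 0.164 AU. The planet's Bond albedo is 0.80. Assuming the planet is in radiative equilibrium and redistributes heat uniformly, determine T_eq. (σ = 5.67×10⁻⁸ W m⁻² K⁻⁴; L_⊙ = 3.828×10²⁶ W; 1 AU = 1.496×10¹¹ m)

d = 0.164 AU = 2.45×10¹⁰ m.
L = 0.170 × 3.828×10²⁶ = 6.51×10²⁵ W.
Flux: S = L/(4πd²) = 6.51×10²⁵/(4π×(2.45×10¹⁰)²) = 8600 W m⁻².
Energy balance: absorbed = emitted ⇒ πR²·S(1−A) = 4πR²·σT_eq⁴, so T_eq⁴ = S(1−A)/(4σ).
T_eq = [8600 × 0.20 / (4 × 5.67×10⁻⁸)]^(1/4) = (7.59×10⁹)^(1/4) = 295 K.

T_eq ≈ 295 K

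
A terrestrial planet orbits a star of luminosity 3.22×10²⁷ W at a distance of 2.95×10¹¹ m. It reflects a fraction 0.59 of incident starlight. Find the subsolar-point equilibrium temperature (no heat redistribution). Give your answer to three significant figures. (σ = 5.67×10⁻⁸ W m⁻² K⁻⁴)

T_ss ≈ 382 K

Flux: S = L/(4πd²) = 3.22×10²⁷/(4π×(2.95×10¹¹)²) = 2940 W m⁻².
At the subsolar point the surface absorbs S(1−A) and emits σT⁴ per unit area — no factor of 4, since only the local patch is in balance.
T = [2940 × 0.41 / 5.67×10⁻⁸]^(1/4) = (2.13×10¹⁰)^(1/4) = 382 K.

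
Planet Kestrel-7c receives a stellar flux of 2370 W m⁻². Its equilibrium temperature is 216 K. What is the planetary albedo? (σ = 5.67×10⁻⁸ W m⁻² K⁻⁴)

From T_eq⁴ = S(1−A)/(4σ): 1−A = 4σT_eq⁴/S.
1−A = 4 × 5.67×10⁻⁸ × (216)⁴ / 2370 = 0.208.

A ≈ 0.79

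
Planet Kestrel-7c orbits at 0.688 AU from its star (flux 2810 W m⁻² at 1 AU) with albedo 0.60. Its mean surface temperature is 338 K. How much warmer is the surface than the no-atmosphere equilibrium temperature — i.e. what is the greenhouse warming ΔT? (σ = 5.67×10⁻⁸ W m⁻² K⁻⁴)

ΔT ≈ 18.1 K

S = 2810/0.688² = 5936 W m⁻².
T_eq = [S(1−A)/(4σ)]^(1/4) = [5936×0.40/(4×5.67×10⁻⁸)]^(1/4) = 319.9 K.
ΔT = T_surf − T_eq = 338 − 319.9.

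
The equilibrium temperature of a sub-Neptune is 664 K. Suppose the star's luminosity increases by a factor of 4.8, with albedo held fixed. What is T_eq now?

T_eq ≈ 983 K

T_eq ∝ L^(1/4) · d^(−1/2).
T′ = 664 × 4.8^(1/4) = 983 K.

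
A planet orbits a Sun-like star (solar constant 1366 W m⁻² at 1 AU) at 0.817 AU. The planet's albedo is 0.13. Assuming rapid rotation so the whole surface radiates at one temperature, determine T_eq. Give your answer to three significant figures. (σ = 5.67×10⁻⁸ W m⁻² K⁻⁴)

T_eq ≈ 298 K

Flux at 0.817 AU: S = 1366/0.817² = 2050 W m⁻².
Energy balance: absorbed = emitted ⇒ πR²·S(1−A) = 4πR²·σT_eq⁴, so T_eq⁴ = S(1−A)/(4σ).
T_eq = [2050 × 0.87 / (4 × 5.67×10⁻⁸)]^(1/4) = (7.85×10⁹)^(1/4) = 298 K.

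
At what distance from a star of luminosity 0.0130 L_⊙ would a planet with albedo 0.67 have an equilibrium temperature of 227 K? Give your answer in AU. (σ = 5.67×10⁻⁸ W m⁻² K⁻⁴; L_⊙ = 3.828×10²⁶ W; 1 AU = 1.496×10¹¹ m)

d ≈ 0.0985 AU

L = 0.0130 × 3.828×10²⁶ = 4.98×10²⁴ W.
From T_eq⁴ = L(1−A)/(16πσd²): d = √[L(1−A)/(16πσT_eq⁴)].
d = √[4.98×10²⁴ × 0.33 / (16π × 5.67×10⁻⁸ × (227)⁴)] = 1.47×10¹⁰ m = 0.0985 AU.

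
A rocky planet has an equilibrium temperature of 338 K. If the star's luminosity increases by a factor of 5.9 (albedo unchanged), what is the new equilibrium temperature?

T_eq ∝ L^(1/4) · d^(−1/2).
T′ = 338 × 5.9^(1/4) = 527 K.

T_eq ≈ 527 K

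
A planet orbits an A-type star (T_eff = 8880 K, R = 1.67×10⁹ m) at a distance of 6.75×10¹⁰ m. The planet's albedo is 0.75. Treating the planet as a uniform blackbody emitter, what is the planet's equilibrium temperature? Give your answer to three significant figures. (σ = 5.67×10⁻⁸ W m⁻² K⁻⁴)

L = 4πR_⋆²σT_⋆⁴ = 4π(1.67×10⁹)² × 5.67×10⁻⁸ × (8880)⁴ = 1.24×10²⁸ W.
S = L/(4πd²) = 2.16×10⁵ W m⁻².
Energy balance: absorbed = emitted ⇒ πR²·S(1−A) = 4πR²·σT_eq⁴, so T_eq⁴ = S(1−A)/(4σ).
T_eq = [2.16×10⁵ × 0.25 / (4 × 5.67×10⁻⁸)]^(1/4) = (2.38×10¹¹)^(1/4) = 698 K.

T_eq ≈ 698 K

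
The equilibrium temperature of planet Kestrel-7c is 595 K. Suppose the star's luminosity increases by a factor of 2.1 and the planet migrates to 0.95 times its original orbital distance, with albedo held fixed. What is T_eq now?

T_eq ∝ L^(1/4) · d^(−1/2).
T′ = 595 × 2.1^(1/4) / 0.95^(1/2) = 735 K.

T_eq ≈ 735 K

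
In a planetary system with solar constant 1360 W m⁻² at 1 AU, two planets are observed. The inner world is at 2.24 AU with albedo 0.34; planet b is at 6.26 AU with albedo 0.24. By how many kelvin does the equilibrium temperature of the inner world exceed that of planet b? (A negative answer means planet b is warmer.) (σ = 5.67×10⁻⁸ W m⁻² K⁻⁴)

T_eq = [S₀(1−A)/(4σd²)]^(1/4), so T ∝ (1−A)^(1/4) / √d.
T₁ = [1360×0.66/(4×5.67×10⁻⁸×2.24²)]^(1/4) = 167.59 K.
T₂ = [1360×0.76/(4×5.67×10⁻⁸×6.26²)]^(1/4) = 103.85 K.

ΔT ≈ 63.7 K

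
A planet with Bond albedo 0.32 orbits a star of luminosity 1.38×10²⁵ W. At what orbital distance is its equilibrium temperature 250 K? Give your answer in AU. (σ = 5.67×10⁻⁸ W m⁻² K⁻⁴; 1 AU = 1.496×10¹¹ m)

From T_eq⁴ = L(1−A)/(16πσd²): d = √[L(1−A)/(16πσT_eq⁴)].
d = √[1.38×10²⁵ × 0.68 / (16π × 5.67×10⁻⁸ × (250)⁴)] = 2.90×10¹⁰ m = 0.194 AU.

d ≈ 0.194 AU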